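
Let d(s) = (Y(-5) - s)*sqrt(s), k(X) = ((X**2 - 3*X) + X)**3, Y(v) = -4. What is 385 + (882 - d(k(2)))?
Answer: 1267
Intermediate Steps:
k(X) = (X**2 - 2*X)**3
d(s) = sqrt(s)*(-4 - s) (d(s) = (-4 - s)*sqrt(s) = sqrt(s)*(-4 - s))
385 + (882 - d(k(2))) = 385 + (882 - sqrt(2**3*(-2 + 2)**3)*(-4 - 2**3*(-2 + 2)**3)) = 385 + (882 - sqrt(8*0**3)*(-4 - 8*0**3)) = 385 + (882 - sqrt(8*0)*(-4 - 8*0)) = 385 + (882 - sqrt(0)*(-4 - 1*0)) = 385 + (882 - 0*(-4 + 0)) = 385 + (882 - 0*(-4)) = 385 + (882 - 1*0) = 385 + (882 + 0) = 385 + 882 = 1267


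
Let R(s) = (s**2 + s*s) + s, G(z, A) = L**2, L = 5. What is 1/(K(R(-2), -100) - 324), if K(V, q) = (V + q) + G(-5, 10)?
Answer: -1/393 ≈ -0.0025445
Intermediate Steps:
G(z, A) = 25 (G(z, A) = 5**2 = 25)
R(s) = s + 2*s**2 (R(s) = (s**2 + s**2) + s = 2*s**2 + s = s + 2*s**2)
K(V, q) = 25 + V + q (K(V, q) = (V + q) + 25 = 25 + V + q)
1/(K(R(-2), -100) - 324) = 1/((25 - 2*(1 + 2*(-2)) - 100) - 324) = 1/((25 - 2*(1 - 4) - 100) - 324) = 1/((25 - 2*(-3) - 100) - 324) = 1/((25 + 6 - 100) - 324) = 1/(-69 - 324) = 1/(-393) = -1/393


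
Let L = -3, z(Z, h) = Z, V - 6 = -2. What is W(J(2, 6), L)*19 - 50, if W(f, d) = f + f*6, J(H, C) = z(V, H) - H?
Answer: 216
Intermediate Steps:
V = 4 (V = 6 - 2 = 4)
J(H, C) = 4 - H
W(f, d) = 7*f (W(f, d) = f + 6*f = 7*f)
W(J(2, 6), L)*19 - 50 = (7*(4 - 1*2))*19 - 50 = (7*(4 - 2))*19 - 50 = (7*2)*19 - 50 = 14*19 - 50 = 266 - 50 = 216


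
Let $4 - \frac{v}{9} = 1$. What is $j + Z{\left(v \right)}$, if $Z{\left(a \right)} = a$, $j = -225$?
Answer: $-198$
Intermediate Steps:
$v = 27$ ($v = 36 - 9 = 27$)
$j + Z{\left(v \right)} = -225 + 27 = -198$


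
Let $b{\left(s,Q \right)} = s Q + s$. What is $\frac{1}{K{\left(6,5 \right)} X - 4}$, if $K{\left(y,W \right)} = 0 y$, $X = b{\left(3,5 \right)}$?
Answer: $- \frac{1}{4} \approx -0.25$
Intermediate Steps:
$b{\left(s,Q \right)} = s + Q s$ ($b{\left(s,Q \right)} = Q s + s = s + Q s$)
$X = 18$ ($X = 3 \left(1 + 5\right) = 3 \cdot 6 = 18$)
$K{\left(y,W \right)} = 0$
$\frac{1}{K{\left(6,5 \right)} X - 4} = \frac{1}{0 \cdot 18 - 4} = \frac{1}{0 - 4} = \frac{1}{-4} = - \frac{1}{4}$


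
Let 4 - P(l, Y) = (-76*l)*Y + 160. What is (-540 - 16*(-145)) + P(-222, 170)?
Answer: -2866616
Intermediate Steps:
P(l, Y) = -156 + 76*Y*l (P(l, Y) = 4 - ((-76*l)*Y + 160) = 4 - (-76*Y*l + 160) = 4 - (160 - 76*Y*l) = 4 + (-160 + 76*Y*l) = -156 + 76*Y*l)
(-540 - 16*(-145)) + P(-222, 170) = (-540 - 16*(-145)) + (-156 + 76*170*(-222)) = (-540 + 2320) + (-156 - 2868240) = 1780 - 2868396 = -2866616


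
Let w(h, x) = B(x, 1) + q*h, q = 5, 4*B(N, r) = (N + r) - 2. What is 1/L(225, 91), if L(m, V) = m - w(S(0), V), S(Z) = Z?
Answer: 2/405 ≈ 0.0049383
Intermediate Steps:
B(N, r) = -½ + N/4 + r/4 (B(N, r) = ((N + r) - 2)/4 = (-2 + N + r)/4 = -½ + N/4 + r/4)
w(h, x) = -¼ + 5*h + x/4 (w(h, x) = (-½ + x/4 + (¼)*1) + 5*h = (-½ + x/4 + ¼) + 5*h = (-¼ + x/4) + 5*h = -¼ + 5*h + x/4)
L(m, V) = ¼ + m - V/4 (L(m, V) = m - (-¼ + 5*0 + V/4) = m - (-¼ + 0 + V/4) = m - (-¼ + V/4) = m + (¼ - V/4) = ¼ + m - V/4)
1/L(225, 91) = 1/(¼ + 225 - ¼*91) = 1/(¼ + 225 - 91/4) = 1/(405/2) = 2/405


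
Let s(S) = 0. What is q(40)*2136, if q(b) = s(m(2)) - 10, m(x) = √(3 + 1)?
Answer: -21360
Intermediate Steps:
m(x) = 2 (m(x) = √4 = 2)
q(b) = -10 (q(b) = 0 - 10 = -10)
q(40)*2136 = -10*2136 = -21360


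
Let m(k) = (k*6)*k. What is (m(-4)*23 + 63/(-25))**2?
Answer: 3040088769/625 ≈ 4.8641e+6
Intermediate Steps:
m(k) = 6*k**2 (m(k) = (6*k)*k = 6*k**2)
(m(-4)*23 + 63/(-25))**2 = ((6*(-4)**2)*23 + 63/(-25))**2 = ((6*16)*23 + 63*(-1/25))**2 = (96*23 - 63/25)**2 = (2208 - 63/25)**2 = (55137/25)**2 = 3040088769/625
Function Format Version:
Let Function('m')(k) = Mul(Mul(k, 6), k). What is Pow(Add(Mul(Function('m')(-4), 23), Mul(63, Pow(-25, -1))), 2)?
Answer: Rational(3040088769, 625) ≈ 4.8641e+6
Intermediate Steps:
Function('m')(k) = Mul(6, Pow(k, 2)) (Function('m')(k) = Mul(Mul(6, k), k) = Mul(6, Pow(k, 2)))
Pow(Add(Mul(Function('m')(-4), 23), Mul(63, Pow(-25, -1))), 2) = Pow(Add(Mul(Mul(6, Pow(-4, 2)), 23), Mul(63, Pow(-25, -1))), 2) = Pow(Add(Mul(Mul(6, 16), 23), Mul(63, Rational(-1, 25))), 2) = Pow(Add(Mul(96, 23), Rational(-63, 25)), 2) = Pow(Add(2208, Rational(-63, 25)), 2) = Pow(Rational(55137, 25), 2) = Rational(3040088769, 625)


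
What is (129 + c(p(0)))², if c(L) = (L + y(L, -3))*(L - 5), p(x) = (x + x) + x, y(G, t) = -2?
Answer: 19321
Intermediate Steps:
p(x) = 3*x (p(x) = 2*x + x = 3*x)
c(L) = (-5 + L)*(-2 + L) (c(L) = (L - 2)*(L - 5) = (-2 + L)*(-5 + L) = (-5 + L)*(-2 + L))
(129 + c(p(0)))² = (129 + (10 + (3*0)² - 21*0))² = (129 + (10 + 0² - 7*0))² = (129 + (10 + 0 + 0))² = (129 + 10)² = 139² = 19321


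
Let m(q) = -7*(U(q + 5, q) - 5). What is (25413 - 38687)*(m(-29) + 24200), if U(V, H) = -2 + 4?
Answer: -321509554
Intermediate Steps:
U(V, H) = 2
m(q) = 21 (m(q) = -7*(2 - 5) = -7*(-3) = 21)
(25413 - 38687)*(m(-29) + 24200) = (25413 - 38687)*(21 + 24200) = -13274*24221 = -321509554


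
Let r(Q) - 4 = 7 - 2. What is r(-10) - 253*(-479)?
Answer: 121196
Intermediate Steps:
r(Q) = 9 (r(Q) = 4 + (7 - 2) = 4 + 5 = 9)
r(-10) - 253*(-479) = 9 - 253*(-479) = 9 + 121187 = 121196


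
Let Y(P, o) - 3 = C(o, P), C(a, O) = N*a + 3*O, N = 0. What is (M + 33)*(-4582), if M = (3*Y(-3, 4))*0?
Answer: -151206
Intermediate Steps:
C(a, O) = 3*O (C(a, O) = 0*a + 3*O = 0 + 3*O = 3*O)
Y(P, o) = 3 + 3*P
M = 0 (M = (3*(3 + 3*(-3)))*0 = (3*(3 - 9))*0 = (3*(-6))*0 = -18*0 = 0)
(M + 33)*(-4582) = (0 + 33)*(-4582) = 33*(-4582) = -151206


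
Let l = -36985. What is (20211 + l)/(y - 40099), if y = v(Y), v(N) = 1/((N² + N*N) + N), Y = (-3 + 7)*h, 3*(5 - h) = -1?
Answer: 140633216/336190007 ≈ 0.41831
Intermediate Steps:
h = 16/3 (h = 5 - ⅓*(-1) = 5 + ⅓ = 16/3 ≈ 5.3333)
Y = 64/3 (Y = (-3 + 7)*(16/3) = 4*(16/3) = 64/3 ≈ 21.333)
v(N) = 1/(N + 2*N²) (v(N) = 1/((N² + N²) + N) = 1/(2*N² + N) = 1/(N + 2*N²))
y = 9/8384 (y = 1/((64/3)*(1 + 2*(64/3))) = 3/(64*(1 + 128/3)) = 3/(64*(131/3)) = (3/64)*(3/131) = 9/8384 ≈ 0.0010735)
(20211 + l)/(y - 40099) = (20211 - 36985)/(9/8384 - 40099) = -16774/(-336190007/8384) = -16774*(-8384/336190007) = 140633216/336190007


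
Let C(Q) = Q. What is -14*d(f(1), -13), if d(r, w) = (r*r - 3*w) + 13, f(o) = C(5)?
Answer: -1078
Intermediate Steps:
f(o) = 5
d(r, w) = 13 + r**2 - 3*w (d(r, w) = (r**2 - 3*w) + 13 = 13 + r**2 - 3*w)
-14*d(f(1), -13) = -14*(13 + 5**2 - 3*(-13)) = -14*(13 + 25 + 39) = -14*77 = -1078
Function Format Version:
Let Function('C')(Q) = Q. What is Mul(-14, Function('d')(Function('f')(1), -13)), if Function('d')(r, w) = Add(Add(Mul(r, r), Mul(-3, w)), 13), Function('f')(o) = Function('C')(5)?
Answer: -1078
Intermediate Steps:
Function('f')(o) = 5
Function('d')(r, w) = Add(13, Pow(r, 2), Mul(-3, w)) (Function('d')(r, w) = Add(Add(Pow(r, 2), Mul(-3, w)), 13) = Add(13, Pow(r, 2), Mul(-3, w)))
Mul(-14, Function('d')(Function('f')(1), -13)) = Mul(-14, Add(13, Pow(5, 2), Mul(-3, -13))) = Mul(-14, Add(13, 25, 39)) = Mul(-14, 77) = -1078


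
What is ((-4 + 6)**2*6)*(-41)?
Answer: -984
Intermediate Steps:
((-4 + 6)**2*6)*(-41) = (2**2*6)*(-41) = (4*6)*(-41) = 24*(-41) = -984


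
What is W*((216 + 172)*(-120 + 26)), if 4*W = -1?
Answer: 9118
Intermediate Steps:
W = -1/4 (W = (1/4)*(-1) = -1/4 ≈ -0.25000)
W*((216 + 172)*(-120 + 26)) = -(216 + 172)*(-120 + 26)/4 = -97*(-94) = -1/4*(-36472) = 9118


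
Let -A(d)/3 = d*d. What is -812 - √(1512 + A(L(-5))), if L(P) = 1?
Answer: -812 - √1509 ≈ -850.85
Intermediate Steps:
A(d) = -3*d² (A(d) = -3*d*d = -3*d²)
-812 - √(1512 + A(L(-5))) = -812 - √(1512 - 3*1²) = -812 - √(1512 - 3*1) = -812 - √(1512 - 3) = -812 - √1509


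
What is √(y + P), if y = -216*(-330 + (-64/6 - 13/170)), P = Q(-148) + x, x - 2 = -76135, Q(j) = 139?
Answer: I*√17292910/85 ≈ 48.923*I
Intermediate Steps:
x = -76133 (x = 2 - 76135 = -76133)
P = -75994 (P = 139 - 76133 = -75994)
y = 6256044/85 (y = -216*(-330 + (-64*⅙ - 13*1/170)) = -216*(-330 + (-32/3 - 13/170)) = -216*(-330 - 5479/510) = -216*(-173779/510) = 6256044/85 ≈ 73601.)
√(y + P) = √(6256044/85 - 75994) = √(-203446/85) = I*√17292910/85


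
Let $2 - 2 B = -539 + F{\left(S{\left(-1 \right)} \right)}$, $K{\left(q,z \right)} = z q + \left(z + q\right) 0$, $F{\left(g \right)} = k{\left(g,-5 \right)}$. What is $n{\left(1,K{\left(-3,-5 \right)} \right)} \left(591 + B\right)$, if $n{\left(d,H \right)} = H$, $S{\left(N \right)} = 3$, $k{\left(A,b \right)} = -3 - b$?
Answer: $\frac{25815}{2} \approx 12908.0$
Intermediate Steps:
$F{\left(g \right)} = 2$ ($F{\left(g \right)} = -3 - -5 = -3 + 5 = 2$)
$K{\left(q,z \right)} = q z$ ($K{\left(q,z \right)} = q z + \left(q + z\right) 0 = q z + 0 = q z$)
$B = \frac{539}{2}$ ($B = 1 - \frac{-539 + 2}{2} = 1 - - \frac{537}{2} = 1 + \frac{537}{2} = \frac{539}{2} \approx 269.5$)
$n{\left(1,K{\left(-3,-5 \right)} \right)} \left(591 + B\right) = \left(-3\right) \left(-5\right) \left(591 + \frac{539}{2}\right) = 15 \cdot \frac{1721}{2} = \frac{25815}{2}$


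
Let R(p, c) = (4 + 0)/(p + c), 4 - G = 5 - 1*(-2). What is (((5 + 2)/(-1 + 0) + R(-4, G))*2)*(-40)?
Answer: 4240/7 ≈ 605.71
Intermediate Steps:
G = -3 (G = 4 - (5 - 1*(-2)) = 4 - (5 + 2) = 4 - 1*7 = 4 - 7 = -3)
R(p, c) = 4/(c + p)
(((5 + 2)/(-1 + 0) + R(-4, G))*2)*(-40) = (((5 + 2)/(-1 + 0) + 4/(-3 - 4))*2)*(-40) = ((7/(-1) + 4/(-7))*2)*(-40) = ((7*(-1) + 4*(-1/7))*2)*(-40) = ((-7 - 4/7)*2)*(-40) = -53/7*2*(-40) = -106/7*(-40) = 4240/7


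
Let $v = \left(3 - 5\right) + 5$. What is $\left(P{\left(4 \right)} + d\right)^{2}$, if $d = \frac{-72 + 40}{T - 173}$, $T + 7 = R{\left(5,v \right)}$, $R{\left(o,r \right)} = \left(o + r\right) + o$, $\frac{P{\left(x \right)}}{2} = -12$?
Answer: $\frac{15808576}{27889} \approx 566.84$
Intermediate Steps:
$P{\left(x \right)} = -24$ ($P{\left(x \right)} = 2 \left(-12\right) = -24$)
$v = 3$ ($v = -2 + 5 = 3$)
$R{\left(o,r \right)} = r + 2 o$
$T = 6$ ($T = -7 + \left(3 + 2 \cdot 5\right) = -7 + \left(3 + 10\right) = -7 + 13 = 6$)
$d = \frac{32}{167}$ ($d = \frac{-72 + 40}{6 - 173} = - \frac{32}{-167} = \left(-32\right) \left(- \frac{1}{167}\right) = \frac{32}{167} \approx 0.19162$)
$\left(P{\left(4 \right)} + d\right)^{2} = \left(-24 + \frac{32}{167}\right)^{2} = \left(- \frac{3976}{167}\right)^{2} = \frac{15808576}{27889}$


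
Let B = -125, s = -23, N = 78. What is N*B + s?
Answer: -9773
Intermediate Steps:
N*B + s = 78*(-125) - 23 = -9750 - 23 = -9773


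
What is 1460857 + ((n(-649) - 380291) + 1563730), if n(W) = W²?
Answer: 3065497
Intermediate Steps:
1460857 + ((n(-649) - 380291) + 1563730) = 1460857 + (((-649)² - 380291) + 1563730) = 1460857 + ((421201 - 380291) + 1563730) = 1460857 + (40910 + 1563730) = 1460857 + 1604640 = 3065497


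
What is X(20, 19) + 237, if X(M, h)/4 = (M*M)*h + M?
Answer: 30717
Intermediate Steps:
X(M, h) = 4*M + 4*h*M² (X(M, h) = 4*((M*M)*h + M) = 4*(M²*h + M) = 4*(h*M² + M) = 4*(M + h*M²) = 4*M + 4*h*M²)
X(20, 19) + 237 = 4*20*(1 + 20*19) + 237 = 4*20*(1 + 380) + 237 = 4*20*381 + 237 = 30480 + 237 = 30717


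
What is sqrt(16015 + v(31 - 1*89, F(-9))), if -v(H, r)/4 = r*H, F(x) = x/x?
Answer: sqrt(16247) ≈ 127.46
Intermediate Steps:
F(x) = 1
v(H, r) = -4*H*r (v(H, r) = -4*r*H = -4*H*r)
sqrt(16015 + v(31 - 1*89, F(-9))) = sqrt(16015 - 4*(31 - 1*89)*1) = sqrt(16015 - 4*(31 - 89)*1) = sqrt(16015 - 4*(-58)*1) = sqrt(16015 + 232) = sqrt(16247)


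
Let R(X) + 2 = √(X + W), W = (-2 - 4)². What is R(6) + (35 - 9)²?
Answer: 674 + √42 ≈ 680.48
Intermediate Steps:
W = 36 (W = (-6)² = 36)
R(X) = -2 + √(36 + X) (R(X) = -2 + √(X + 36) = -2 + √(36 + X))
R(6) + (35 - 9)² = (-2 + √(36 + 6)) + (35 - 9)² = (-2 + √42) + 26² = (-2 + √42) + 676 = 674 + √42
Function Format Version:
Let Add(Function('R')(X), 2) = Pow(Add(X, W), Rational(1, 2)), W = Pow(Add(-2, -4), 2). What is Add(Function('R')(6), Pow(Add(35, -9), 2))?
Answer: Add(674, Pow(42, Rational(1, 2))) ≈ 680.48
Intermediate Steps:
W = 36 (W = Pow(-6, 2) = 36)
Function('R')(X) = Add(-2, Pow(Add(36, X), Rational(1, 2))) (Function('R')(X) = Add(-2, Pow(Add(X, 36), Rational(1, 2))) = Add(-2, Pow(Add(36, X), Rational(1, 2))))
Add(Function('R')(6), Pow(Add(35, -9), 2)) = Add(Add(-2, Pow(Add(36, 6), Rational(1, 2))), Pow(Add(35, -9), 2)) = Add(Add(-2, Pow(42, Rational(1, 2))), Pow(26, 2)) = Add(Add(-2, Pow(42, Rational(1, 2))), 676) = Add(674, Pow(42, Rational(1, 2)))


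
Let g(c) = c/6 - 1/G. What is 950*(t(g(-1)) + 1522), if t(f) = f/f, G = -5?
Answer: 1446850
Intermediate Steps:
g(c) = 1/5 + c/6 (g(c) = c/6 - 1/(-5) = c*(1/6) - 1*(-1/5) = c/6 + 1/5 = 1/5 + c/6)
t(f) = 1
950*(t(g(-1)) + 1522) = 950*(1 + 1522) = 950*1523 = 1446850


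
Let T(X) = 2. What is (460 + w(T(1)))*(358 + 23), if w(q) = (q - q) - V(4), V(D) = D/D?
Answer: 174879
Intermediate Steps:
V(D) = 1
w(q) = -1 (w(q) = (q - q) - 1*1 = 0 - 1 = -1)
(460 + w(T(1)))*(358 + 23) = (460 - 1)*(358 + 23) = 459*381 = 174879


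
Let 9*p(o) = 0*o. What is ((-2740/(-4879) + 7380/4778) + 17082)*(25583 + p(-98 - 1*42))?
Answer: 5094372535661096/11655931 ≈ 4.3706e+8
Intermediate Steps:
p(o) = 0 (p(o) = (0*o)/9 = (⅑)*0 = 0)
((-2740/(-4879) + 7380/4778) + 17082)*(25583 + p(-98 - 1*42)) = ((-2740/(-4879) + 7380/4778) + 17082)*(25583 + 0) = ((-2740*(-1/4879) + 7380*(1/4778)) + 17082)*25583 = ((2740/4879 + 3690/2389) + 17082)*25583 = (24549370/11655931 + 17082)*25583 = (199131162712/11655931)*25583 = 5094372535661096/11655931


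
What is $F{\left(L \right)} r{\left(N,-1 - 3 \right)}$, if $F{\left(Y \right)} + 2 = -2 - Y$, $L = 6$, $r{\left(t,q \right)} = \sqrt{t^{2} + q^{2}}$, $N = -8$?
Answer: $- 40 \sqrt{5} \approx -89.443$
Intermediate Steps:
$r{\left(t,q \right)} = \sqrt{q^{2} + t^{2}}$
$F{\left(Y \right)} = -4 - Y$ ($F{\left(Y \right)} = -2 - \left(2 + Y\right) = -4 - Y$)
$F{\left(L \right)} r{\left(N,-1 - 3 \right)} = \left(-4 - 6\right) \sqrt{\left(-1 - 3\right)^{2} + \left(-8\right)^{2}} = \left(-4 - 6\right) \sqrt{\left(-1 - 3\right)^{2} + 64} = - 10 \sqrt{\left(-4\right)^{2} + 64} = - 10 \sqrt{16 + 64} = - 10 \sqrt{80} = - 10 \cdot 4 \sqrt{5} = - 40 \sqrt{5}$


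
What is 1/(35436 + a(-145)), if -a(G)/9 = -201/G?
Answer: 145/5136411 ≈ 2.8230e-5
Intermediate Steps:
a(G) = 1809/G (a(G) = -(-1809)/G = 1809/G)
1/(35436 + a(-145)) = 1/(35436 + 1809/(-145)) = 1/(35436 + 1809*(-1/145)) = 1/(35436 - 1809/145) = 1/(5136411/145) = 145/5136411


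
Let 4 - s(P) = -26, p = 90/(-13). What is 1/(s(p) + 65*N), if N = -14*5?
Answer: -1/4520 ≈ -0.00022124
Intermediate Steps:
p = -90/13 (p = 90*(-1/13) = -90/13 ≈ -6.9231)
N = -70
s(P) = 30 (s(P) = 4 - 1*(-26) = 4 + 26 = 30)
1/(s(p) + 65*N) = 1/(30 + 65*(-70)) = 1/(30 - 4550) = 1/(-4520) = -1/4520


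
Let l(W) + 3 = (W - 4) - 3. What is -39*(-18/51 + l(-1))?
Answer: 7527/17 ≈ 442.76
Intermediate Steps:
l(W) = -10 + W (l(W) = -3 + ((W - 4) - 3) = -3 + ((-4 + W) - 3) = -3 + (-7 + W) = -10 + W)
-39*(-18/51 + l(-1)) = -39*(-18/51 + (-10 - 1)) = -39*(-18*1/51 - 11) = -39*(-6/17 - 11) = -39*(-193/17) = 7527/17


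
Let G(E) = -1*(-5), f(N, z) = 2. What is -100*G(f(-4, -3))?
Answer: -500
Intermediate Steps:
G(E) = 5
-100*G(f(-4, -3)) = -100*5 = -500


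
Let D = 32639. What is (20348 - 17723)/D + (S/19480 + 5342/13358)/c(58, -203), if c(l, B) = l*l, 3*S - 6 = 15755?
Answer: 3455258031520801/42856281116892960 ≈ 0.080624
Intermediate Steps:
S = 15761/3 (S = 2 + (⅓)*15755 = 2 + 15755/3 = 15761/3 ≈ 5253.7)
c(l, B) = l²
(20348 - 17723)/D + (S/19480 + 5342/13358)/c(58, -203) = (20348 - 17723)/32639 + ((15761/3)/19480 + 5342/13358)/(58²) = 2625*(1/32639) + ((15761/3)*(1/19480) + 5342*(1/13358))/3364 = 2625/32639 + (15761/58440 + 2671/6679)*(1/3364) = 2625/32639 + (261360959/390320760)*(1/3364) = 2625/32639 + 261360959/1313039036640 = 3455258031520801/42856281116892960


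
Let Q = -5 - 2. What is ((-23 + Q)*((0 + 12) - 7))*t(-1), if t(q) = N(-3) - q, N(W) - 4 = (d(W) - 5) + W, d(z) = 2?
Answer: 150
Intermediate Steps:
Q = -7
N(W) = 1 + W (N(W) = 4 + ((2 - 5) + W) = 4 + (-3 + W) = 1 + W)
t(q) = -2 - q (t(q) = (1 - 3) - q = -2 - q)
((-23 + Q)*((0 + 12) - 7))*t(-1) = ((-23 - 7)*((0 + 12) - 7))*(-2 - 1*(-1)) = (-30*(12 - 7))*(-2 + 1) = -30*5*(-1) = -150*(-1) = 150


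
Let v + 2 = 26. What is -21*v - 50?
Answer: -554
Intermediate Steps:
v = 24 (v = -2 + 26 = 24)
-21*v - 50 = -21*24 - 50 = -504 - 50 = -554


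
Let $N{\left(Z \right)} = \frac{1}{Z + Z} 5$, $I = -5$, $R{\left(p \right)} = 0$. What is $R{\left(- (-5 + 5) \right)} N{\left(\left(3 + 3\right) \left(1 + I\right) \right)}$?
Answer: $0$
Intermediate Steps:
$N{\left(Z \right)} = \frac{5}{2 Z}$ ($N{\left(Z \right)} = \frac{1}{2 Z} 5 = \frac{5}{2 Z}$)
$R{\left(- (-5 + 5) \right)} N{\left(\left(3 + 3\right) \left(1 + I\right) \right)} = 0 \frac{5}{2 \left(3 + 3\right) \left(1 - 5\right)} = 0 \frac{5}{2 \cdot 6 \left(-4\right)} = 0 \frac{5}{2 \left(-24\right)} = 0 \cdot \frac{5}{2} \left(- \frac{1}{24}\right) = 0 \left(- \frac{5}{48}\right) = 0$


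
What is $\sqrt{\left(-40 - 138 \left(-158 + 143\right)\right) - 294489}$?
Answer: $i \sqrt{292459} \approx 540.79 i$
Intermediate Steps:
$\sqrt{\left(-40 - 138 \left(-158 + 143\right)\right) - 294489} = \sqrt{\left(-40 - -2070\right) - 294489} = \sqrt{\left(-40 + 2070\right) - 294489} = \sqrt{2030 - 294489} = \sqrt{-292459} = i \sqrt{292459}$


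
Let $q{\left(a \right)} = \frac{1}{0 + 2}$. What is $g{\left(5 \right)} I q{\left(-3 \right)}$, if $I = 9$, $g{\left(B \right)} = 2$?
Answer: $9$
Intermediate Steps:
$q{\left(a \right)} = \frac{1}{2}$
$g{\left(5 \right)} I q{\left(-3 \right)} = 2 \cdot 9 \cdot \frac{1}{2} = 18 \cdot \frac{1}{2} = 9$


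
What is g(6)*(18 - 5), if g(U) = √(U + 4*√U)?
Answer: 13*√(6 + 4*√6) ≈ 51.671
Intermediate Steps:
g(6)*(18 - 5) = √(6 + 4*√6)*(18 - 5) = √(6 + 4*√6)*13 = 13*√(6 + 4*√6)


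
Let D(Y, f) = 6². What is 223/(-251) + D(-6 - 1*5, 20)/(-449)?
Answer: -109163/112699 ≈ -0.96862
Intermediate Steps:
D(Y, f) = 36
223/(-251) + D(-6 - 1*5, 20)/(-449) = 223/(-251) + 36/(-449) = 223*(-1/251) + 36*(-1/449) = -223/251 - 36/449 = -109163/112699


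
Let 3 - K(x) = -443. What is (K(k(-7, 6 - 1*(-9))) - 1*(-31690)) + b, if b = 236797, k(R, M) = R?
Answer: 268933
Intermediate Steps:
K(x) = 446 (K(x) = 3 - 1*(-443) = 3 + 443 = 446)
(K(k(-7, 6 - 1*(-9))) - 1*(-31690)) + b = (446 - 1*(-31690)) + 236797 = (446 + 31690) + 236797 = 32136 + 236797 = 268933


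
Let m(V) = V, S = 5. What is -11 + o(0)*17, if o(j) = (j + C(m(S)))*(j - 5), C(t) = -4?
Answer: 329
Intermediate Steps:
o(j) = (-5 + j)*(-4 + j) (o(j) = (j - 4)*(j - 5) = (-4 + j)*(-5 + j) = (-5 + j)*(-4 + j))
-11 + o(0)*17 = -11 + (20 + 0² - 9*0)*17 = -11 + (20 + 0 + 0)*17 = -11 + 20*17 = -11 + 340 = 329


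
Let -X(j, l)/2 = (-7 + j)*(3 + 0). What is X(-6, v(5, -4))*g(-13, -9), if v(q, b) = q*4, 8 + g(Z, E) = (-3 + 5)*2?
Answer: -312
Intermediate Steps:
g(Z, E) = -4 (g(Z, E) = -8 + (-3 + 5)*2 = -8 + 2*2 = -8 + 4 = -4)
v(q, b) = 4*q
X(j, l) = 42 - 6*j (X(j, l) = -2*(-7 + j)*(3 + 0) = -2*(-7 + j)*3 = -2*(-21 + 3*j) = 42 - 6*j)
X(-6, v(5, -4))*g(-13, -9) = (42 - 6*(-6))*(-4) = (42 + 36)*(-4) = 78*(-4) = -312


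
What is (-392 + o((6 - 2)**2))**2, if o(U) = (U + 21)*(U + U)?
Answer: 627264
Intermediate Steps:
o(U) = 2*U*(21 + U) (o(U) = (21 + U)*(2*U) = 2*U*(21 + U))
(-392 + o((6 - 2)**2))**2 = (-392 + 2*(6 - 2)**2*(21 + (6 - 2)**2))**2 = (-392 + 2*4**2*(21 + 4**2))**2 = (-392 + 2*16*(21 + 16))**2 = (-392 + 2*16*37)**2 = (-392 + 1184)**2 = 792**2 = 627264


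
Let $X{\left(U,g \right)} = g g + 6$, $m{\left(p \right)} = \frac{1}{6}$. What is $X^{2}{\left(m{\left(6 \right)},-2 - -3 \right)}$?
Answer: $49$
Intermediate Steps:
$m{\left(p \right)} = \frac{1}{6}$
$X{\left(U,g \right)} = 6 + g^{2}$ ($X{\left(U,g \right)} = g^{2} + 6 = 6 + g^{2}$)
$X^{2}{\left(m{\left(6 \right)},-2 - -3 \right)} = \left(6 + \left(-2 - -3\right)^{2}\right)^{2} = \left(6 + \left(-2 + 3\right)^{2}\right)^{2} = \left(6 + 1^{2}\right)^{2} = \left(6 + 1\right)^{2} = 7^{2} = 49$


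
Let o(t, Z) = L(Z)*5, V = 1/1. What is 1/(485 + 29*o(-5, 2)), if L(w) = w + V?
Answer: 1/920 ≈ 0.0010870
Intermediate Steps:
V = 1
L(w) = 1 + w (L(w) = w + 1 = 1 + w)
o(t, Z) = 5 + 5*Z (o(t, Z) = (1 + Z)*5 = 5 + 5*Z)
1/(485 + 29*o(-5, 2)) = 1/(485 + 29*(5 + 5*2)) = 1/(485 + 29*(5 + 10)) = 1/(485 + 29*15) = 1/(485 + 435) = 1/920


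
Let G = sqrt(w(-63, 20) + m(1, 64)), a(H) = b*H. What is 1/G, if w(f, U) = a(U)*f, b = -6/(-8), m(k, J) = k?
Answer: -I*sqrt(59)/236 ≈ -0.032547*I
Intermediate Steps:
b = 3/4 (b = -6*(-1/8) = 3/4 ≈ 0.75000)
a(H) = 3*H/4
w(f, U) = 3*U*f/4 (w(f, U) = (3*U/4)*f = 3*U*f/4)
G = 4*I*sqrt(59) (G = sqrt((3/4)*20*(-63) + 1) = sqrt(-945 + 1) = sqrt(-944) = 4*I*sqrt(59) ≈ 30.725*I)
1/G = 1/(4*I*sqrt(59)) = -I*sqrt(59)/236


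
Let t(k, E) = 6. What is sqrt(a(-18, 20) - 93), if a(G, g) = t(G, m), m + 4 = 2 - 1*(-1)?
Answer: I*sqrt(87) ≈ 9.3274*I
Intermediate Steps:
m = -1 (m = -4 + (2 - 1*(-1)) = -4 + (2 + 1) = -4 + 3 = -1)
a(G, g) = 6
sqrt(a(-18, 20) - 93) = sqrt(6 - 93) = sqrt(-87) = I*sqrt(87)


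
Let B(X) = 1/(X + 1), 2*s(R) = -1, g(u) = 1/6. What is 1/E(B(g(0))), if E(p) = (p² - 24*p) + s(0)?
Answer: -98/1993 ≈ -0.049172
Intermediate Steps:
g(u) = ⅙
s(R) = -½ (s(R) = (½)*(-1) = -½)
B(X) = 1/(1 + X)
E(p) = -½ + p² - 24*p (E(p) = (p² - 24*p) - ½ = -½ + p² - 24*p)
1/E(B(g(0))) = 1/(-½ + (1/(1 + ⅙))² - 24/(1 + ⅙)) = 1/(-½ + (1/(7/6))² - 24/7/6) = 1/(-½ + (6/7)² - 24*6/7) = 1/(-½ + 36/49 - 144/7) = 1/(-1993/98) = -98/1993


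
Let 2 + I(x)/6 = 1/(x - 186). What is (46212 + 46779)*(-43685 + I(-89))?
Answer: -1117443182871/275 ≈ -4.0634e+9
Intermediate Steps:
I(x) = -12 + 6/(-186 + x) (I(x) = -12 + 6/(x - 186) = -12 + 6/(-186 + x))
(46212 + 46779)*(-43685 + I(-89)) = (46212 + 46779)*(-43685 + 6*(373 - 2*(-89))/(-186 - 89)) = 92991*(-43685 + 6*(373 + 178)/(-275)) = 92991*(-43685 + 6*(-1/275)*551) = 92991*(-43685 - 3306/275) = 92991*(-12016681/275) = -1117443182871/275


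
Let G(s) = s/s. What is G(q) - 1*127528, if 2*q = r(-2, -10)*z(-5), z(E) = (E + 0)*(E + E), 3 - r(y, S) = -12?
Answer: -127527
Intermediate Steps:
r(y, S) = 15 (r(y, S) = 3 - 1*(-12) = 3 + 12 = 15)
z(E) = 2*E² (z(E) = E*(2*E) = 2*E²)
q = 375 (q = (15*(2*(-5)²))/2 = (15*(2*25))/2 = (15*50)/2 = (½)*750 = 375)
G(s) = 1
G(q) - 1*127528 = 1 - 1*127528 = 1 - 127528 = -127527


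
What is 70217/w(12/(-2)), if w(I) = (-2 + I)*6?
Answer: -70217/48 ≈ -1462.9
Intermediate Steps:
w(I) = -12 + 6*I
70217/w(12/(-2)) = 70217/(-12 + 6*(12/(-2))) = 70217/(-12 + 6*(12*(-1/2))) = 70217/(-12 + 6*(-6)) = 70217/(-12 - 36) = 70217/(-48) = 70217*(-1/48) = -70217/48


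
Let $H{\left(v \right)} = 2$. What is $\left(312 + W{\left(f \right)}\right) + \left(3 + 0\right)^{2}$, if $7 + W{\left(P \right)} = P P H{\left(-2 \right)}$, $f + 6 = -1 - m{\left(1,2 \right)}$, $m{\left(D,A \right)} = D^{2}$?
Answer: $442$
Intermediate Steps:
$f = -8$ ($f = -6 - 2 = -8$)
$W{\left(P \right)} = -7 + 2 P^{2}$ ($W{\left(P \right)} = -7 + P P 2 = -7 + P^{2} \cdot 2 = -7 + 2 P^{2}$)
$\left(312 + W{\left(f \right)}\right) + \left(3 + 0\right)^{2} = \left(312 - \left(7 - 2 \left(-8\right)^{2}\right)\right) + \left(3 + 0\right)^{2} = \left(312 + \left(-7 + 2 \cdot 64\right)\right) + 3^{2} = \left(312 + \left(-7 + 128\right)\right) + 9 = \left(312 + 121\right) + 9 = 433 + 9 = 442$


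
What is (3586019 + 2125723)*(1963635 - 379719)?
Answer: 9046919541672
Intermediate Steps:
(3586019 + 2125723)*(1963635 - 379719) = 5711742*1583916 = 9046919541672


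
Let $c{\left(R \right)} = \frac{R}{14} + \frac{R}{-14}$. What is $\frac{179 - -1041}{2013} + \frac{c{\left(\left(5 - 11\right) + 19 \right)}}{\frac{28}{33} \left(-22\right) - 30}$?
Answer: $\frac{20}{33} \approx 0.60606$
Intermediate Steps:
$c{\left(R \right)} = 0$ ($c{\left(R \right)} = R \frac{1}{14} + R \left(- \frac{1}{14}\right) = \frac{R}{14} - \frac{R}{14} = 0$)
$\frac{179 - -1041}{2013} + \frac{c{\left(\left(5 - 11\right) + 19 \right)}}{\frac{28}{33} \left(-22\right) - 30} = \frac{179 - -1041}{2013} + \frac{0}{\frac{28}{33} \left(-22\right) - 30} = \left(179 + 1041\right) \frac{1}{2013} + \frac{0}{28 \cdot \frac{1}{33} \left(-22\right) - 30} = 1220 \cdot \frac{1}{2013} + \frac{0}{\frac{28}{33} \left(-22\right) - 30} = \frac{20}{33} + \frac{0}{- \frac{56}{3} - 30} = \frac{20}{33} + \frac{0}{- \frac{146}{3}} = \frac{20}{33} + 0 \left(- \frac{3}{146}\right) = \frac{20}{33} + 0 = \frac{20}{33}$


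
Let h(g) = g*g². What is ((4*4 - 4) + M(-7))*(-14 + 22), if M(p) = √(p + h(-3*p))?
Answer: 96 + 8*√9254 ≈ 865.58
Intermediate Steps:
h(g) = g³
M(p) = √(p - 27*p³) (M(p) = √(p + (-3*p)³) = √(p - 27*p³))
((4*4 - 4) + M(-7))*(-14 + 22) = ((4*4 - 4) + √(-7 - 27*(-7)³))*(-14 + 22) = ((16 - 4) + √(-7 - 27*(-343)))*8 = (12 + √(-7 + 9261))*8 = (12 + √9254)*8 = 96 + 8*√9254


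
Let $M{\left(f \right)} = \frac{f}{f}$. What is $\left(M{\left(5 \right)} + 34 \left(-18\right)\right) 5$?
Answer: $-3055$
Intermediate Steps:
$M{\left(f \right)} = 1$
$\left(M{\left(5 \right)} + 34 \left(-18\right)\right) 5 = \left(1 + 34 \left(-18\right)\right) 5 = \left(1 - 612\right) 5 = \left(-611\right) 5 = -3055$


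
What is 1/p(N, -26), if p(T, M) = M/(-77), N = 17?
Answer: 77/26 ≈ 2.9615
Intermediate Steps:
p(T, M) = -M/77 (p(T, M) = M*(-1/77) = -M/77)
1/p(N, -26) = 1/(-1/77*(-26)) = 1/(26/77) = 77/26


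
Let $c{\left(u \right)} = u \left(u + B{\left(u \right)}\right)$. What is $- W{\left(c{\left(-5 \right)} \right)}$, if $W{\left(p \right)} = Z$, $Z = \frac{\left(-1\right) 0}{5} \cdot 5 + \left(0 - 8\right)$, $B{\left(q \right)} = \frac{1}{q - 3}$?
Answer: $8$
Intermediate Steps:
$B{\left(q \right)} = \frac{1}{-3 + q}$
$c{\left(u \right)} = u \left(u + \frac{1}{-3 + u}\right)$
$Z = -8$ ($Z = 0 \cdot \frac{1}{5} \cdot 5 + \left(0 - 8\right) = 0 \cdot 5 - 8 = 0 - 8 = -8$)
$W{\left(p \right)} = -8$
$- W{\left(c{\left(-5 \right)} \right)} = \left(-1\right) \left(-8\right) = 8$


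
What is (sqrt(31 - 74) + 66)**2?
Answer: (66 + I*sqrt(43))**2 ≈ 4313.0 + 865.58*I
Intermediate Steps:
(sqrt(31 - 74) + 66)**2 = (sqrt(-43) + 66)**2 = (I*sqrt(43) + 66)**2 = (66 + I*sqrt(43))**2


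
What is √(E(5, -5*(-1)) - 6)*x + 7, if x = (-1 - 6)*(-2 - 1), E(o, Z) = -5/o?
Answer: 7 + 21*I*√7 ≈ 7.0 + 55.561*I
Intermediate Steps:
x = 21 (x = -7*(-3) = 21)
√(E(5, -5*(-1)) - 6)*x + 7 = √(-5/5 - 6)*21 + 7 = √(-5*⅕ - 6)*21 + 7 = √(-1 - 6)*21 + 7 = √(-7)*21 + 7 = (I*√7)*21 + 7 = 21*I*√7 + 7 = 7 + 21*I*√7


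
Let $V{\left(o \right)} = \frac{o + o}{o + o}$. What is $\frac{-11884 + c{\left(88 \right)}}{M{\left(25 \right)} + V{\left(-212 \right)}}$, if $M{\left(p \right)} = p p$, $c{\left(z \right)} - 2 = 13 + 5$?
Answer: $- \frac{5932}{313} \approx -18.952$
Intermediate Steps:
$c{\left(z \right)} = 20$ ($c{\left(z \right)} = 2 + \left(13 + 5\right) = 2 + 18 = 20$)
$M{\left(p \right)} = p^{2}$
$V{\left(o \right)} = 1$ ($V{\left(o \right)} = \frac{2 o}{2 o} = 2 o \frac{1}{2 o} = 1$)
$\frac{-11884 + c{\left(88 \right)}}{M{\left(25 \right)} + V{\left(-212 \right)}} = \frac{-11884 + 20}{25^{2} + 1} = - \frac{11864}{625 + 1} = - \frac{11864}{626} = \left(-11864\right) \frac{1}{626} = - \frac{5932}{313}$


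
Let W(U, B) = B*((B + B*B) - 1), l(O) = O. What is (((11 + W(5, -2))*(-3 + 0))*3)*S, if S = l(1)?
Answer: -81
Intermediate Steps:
S = 1
W(U, B) = B*(-1 + B + B²) (W(U, B) = B*((B + B²) - 1) = B*(-1 + B + B²))
(((11 + W(5, -2))*(-3 + 0))*3)*S = (((11 - 2*(-1 - 2 + (-2)²))*(-3 + 0))*3)*1 = (((11 - 2*(-1 - 2 + 4))*(-3))*3)*1 = (((11 - 2*1)*(-3))*3)*1 = (((11 - 2)*(-3))*3)*1 = ((9*(-3))*3)*1 = -27*3*1 = -81*1 = -81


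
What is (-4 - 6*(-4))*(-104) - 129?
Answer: -2209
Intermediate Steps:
(-4 - 6*(-4))*(-104) - 129 = (-4 + 24)*(-104) - 129 = 20*(-104) - 129 = -2080 - 129 = -2209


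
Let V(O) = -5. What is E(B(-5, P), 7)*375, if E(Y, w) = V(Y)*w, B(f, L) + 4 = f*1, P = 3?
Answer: -13125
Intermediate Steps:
B(f, L) = -4 + f (B(f, L) = -4 + f*1 = -4 + f)
E(Y, w) = -5*w
E(B(-5, P), 7)*375 = -5*7*375 = -35*375 = -13125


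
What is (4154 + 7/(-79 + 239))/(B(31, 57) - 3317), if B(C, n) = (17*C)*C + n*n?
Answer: 221549/867680 ≈ 0.25533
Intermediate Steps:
B(C, n) = n**2 + 17*C**2 (B(C, n) = 17*C**2 + n**2 = n**2 + 17*C**2)
(4154 + 7/(-79 + 239))/(B(31, 57) - 3317) = (4154 + 7/(-79 + 239))/((57**2 + 17*31**2) - 3317) = (4154 + 7/160)/((3249 + 17*961) - 3317) = (4154 + 7*(1/160))/((3249 + 16337) - 3317) = (4154 + 7/160)/(19586 - 3317) = (664647/160)/16269 = (664647/160)*(1/16269) = 221549/867680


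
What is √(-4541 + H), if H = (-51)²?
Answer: 2*I*√485 ≈ 44.045*I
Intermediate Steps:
H = 2601
√(-4541 + H) = √(-4541 + 2601) = √(-1940) = 2*I*√485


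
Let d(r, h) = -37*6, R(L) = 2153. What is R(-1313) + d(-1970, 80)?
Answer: 1931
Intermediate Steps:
d(r, h) = -222
R(-1313) + d(-1970, 80) = 2153 - 222 = 1931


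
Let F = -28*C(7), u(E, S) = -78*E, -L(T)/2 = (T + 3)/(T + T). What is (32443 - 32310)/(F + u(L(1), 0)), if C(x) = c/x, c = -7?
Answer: 133/340 ≈ 0.39118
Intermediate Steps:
L(T) = -(3 + T)/T (L(T) = -2*(T + 3)/(T + T) = -2*(3 + T)/(2*T) = -2*(3 + T)*1/(2*T) = -(3 + T)/T)
C(x) = -7/x
F = 28 (F = -(-196)/7 = -28*(-1) = 28)
(32443 - 32310)/(F + u(L(1), 0)) = (32443 - 32310)/(28 - 78*(-3 - 1*1)/1) = 133/(28 - 78*(-3 - 1)) = 133/(28 - 78*(-4)) = 133/(28 + 312) = 133/340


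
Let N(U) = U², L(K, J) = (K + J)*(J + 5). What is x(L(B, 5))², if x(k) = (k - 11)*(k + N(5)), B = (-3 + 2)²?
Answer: 17347225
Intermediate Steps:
B = 1 (B = (-1)² = 1)
L(K, J) = (5 + J)*(J + K) (L(K, J) = (J + K)*(5 + J) = (5 + J)*(J + K))
x(k) = (-11 + k)*(25 + k) (x(k) = (k - 11)*(k + 5²) = (-11 + k)*(k + 25) = (-11 + k)*(25 + k))
x(L(B, 5))² = (-275 + (5² + 5*5 + 5*1 + 5*1)² + 14*(5² + 5*5 + 5*1 + 5*1))² = (-275 + (25 + 25 + 5 + 5)² + 14*(25 + 25 + 5 + 5))² = (-275 + 60² + 14*60)² = (-275 + 3600 + 840)² = 4165² = 17347225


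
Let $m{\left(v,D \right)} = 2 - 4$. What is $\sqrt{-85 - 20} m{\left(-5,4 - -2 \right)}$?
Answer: $- 2 i \sqrt{105} \approx - 20.494 i$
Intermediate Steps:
$m{\left(v,D \right)} = -2$
$\sqrt{-85 - 20} m{\left(-5,4 - -2 \right)} = \sqrt{-85 - 20} \left(-2\right) = \sqrt{-105} \left(-2\right) = i \sqrt{105} \left(-2\right) = - 2 i \sqrt{105}$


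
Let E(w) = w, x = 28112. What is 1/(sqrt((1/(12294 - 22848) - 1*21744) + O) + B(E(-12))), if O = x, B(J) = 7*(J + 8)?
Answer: 295512/58933535 + sqrt(709311870534)/58933535 ≈ 0.019305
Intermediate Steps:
B(J) = 56 + 7*J (B(J) = 7*(8 + J) = 56 + 7*J)
O = 28112
1/(sqrt((1/(12294 - 22848) - 1*21744) + O) + B(E(-12))) = 1/(sqrt((1/(12294 - 22848) - 1*21744) + 28112) + (56 + 7*(-12))) = 1/(sqrt((1/(-10554) - 21744) + 28112) + (56 - 84)) = 1/(sqrt((-1/10554 - 21744) + 28112) - 28) = 1/(sqrt(-229486177/10554 + 28112) - 28) = 1/(sqrt(67207871/10554) - 28) = 1/(sqrt(709311870534)/10554 - 28) = 1/(-28 + sqrt(709311870534)/10554)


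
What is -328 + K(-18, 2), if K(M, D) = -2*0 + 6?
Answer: -322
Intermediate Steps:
K(M, D) = 6 (K(M, D) = 0 + 6 = 6)
-328 + K(-18, 2) = -328 + 6 = -322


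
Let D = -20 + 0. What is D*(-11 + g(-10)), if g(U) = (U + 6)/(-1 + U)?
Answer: 2340/11 ≈ 212.73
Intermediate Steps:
D = -20
g(U) = (6 + U)/(-1 + U)
D*(-11 + g(-10)) = -20*(-11 + (6 - 10)/(-1 - 10)) = -20*(-11 - 4/(-11)) = -20*(-11 - 1/11*(-4)) = -20*(-11 + 4/11) = -20*(-117/11) = 2340/11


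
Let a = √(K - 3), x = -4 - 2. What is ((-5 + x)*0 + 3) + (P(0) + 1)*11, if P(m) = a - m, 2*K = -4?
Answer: 14 + 11*I*√5 ≈ 14.0 + 24.597*I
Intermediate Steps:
K = -2 (K = (½)*(-4) = -2)
x = -6
a = I*√5 (a = √(-2 - 3) = √(-5) = I*√5 ≈ 2.2361*I)
P(m) = -m + I*√5 (P(m) = I*√5 - m = -m + I*√5)
((-5 + x)*0 + 3) + (P(0) + 1)*11 = ((-5 - 6)*0 + 3) + ((-1*0 + I*√5) + 1)*11 = (-11*0 + 3) + ((0 + I*√5) + 1)*11 = (0 + 3) + (I*√5 + 1)*11 = 3 + (1 + I*√5)*11 = 3 + (11 + 11*I*√5) = 14 + 11*I*√5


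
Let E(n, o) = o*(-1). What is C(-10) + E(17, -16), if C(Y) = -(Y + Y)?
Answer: 36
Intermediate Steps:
C(Y) = -2*Y
E(n, o) = -o
C(-10) + E(17, -16) = -2*(-10) - 1*(-16) = 20 + 16 = 36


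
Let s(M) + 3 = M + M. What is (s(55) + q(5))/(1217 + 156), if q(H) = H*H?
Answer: 132/1373 ≈ 0.096140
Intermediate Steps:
s(M) = -3 + 2*M (s(M) = -3 + (M + M) = -3 + 2*M)
q(H) = H²
(s(55) + q(5))/(1217 + 156) = ((-3 + 2*55) + 5²)/(1217 + 156) = ((-3 + 110) + 25)/1373 = (107 + 25)*(1/1373) = 132*(1/1373) = 132/1373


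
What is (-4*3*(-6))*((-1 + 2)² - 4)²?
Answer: 648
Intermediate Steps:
(-4*3*(-6))*((-1 + 2)² - 4)² = (-12*(-6))*(1² - 4)² = 72*(1 - 4)² = 72*(-3)² = 72*9 = 648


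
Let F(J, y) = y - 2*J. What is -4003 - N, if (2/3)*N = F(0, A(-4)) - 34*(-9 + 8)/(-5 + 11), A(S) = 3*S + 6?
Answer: -8005/2 ≈ -4002.5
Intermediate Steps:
A(S) = 6 + 3*S
N = -1/2 (N = 3*(((6 + 3*(-4)) - 2*0) - 34*(-9 + 8)/(-5 + 11))/2 = 3*(((6 - 12) + 0) - (-34)/6)/2 = 3*((-6 + 0) - (-34)/6)/2 = 3*(-6 - 34*(-1/6))/2 = 3*(-6 + 17/3)/2 = (3/2)*(-1/3) = -1/2 ≈ -0.50000)
-4003 - N = -4003 - 1*(-1/2) = -4003 + 1/2 = -8005/2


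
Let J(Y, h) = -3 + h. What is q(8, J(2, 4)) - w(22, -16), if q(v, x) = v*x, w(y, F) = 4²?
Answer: -8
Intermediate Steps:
w(y, F) = 16
q(8, J(2, 4)) - w(22, -16) = 8*(-3 + 4) - 1*16 = 8*1 - 16 = 8 - 16 = -8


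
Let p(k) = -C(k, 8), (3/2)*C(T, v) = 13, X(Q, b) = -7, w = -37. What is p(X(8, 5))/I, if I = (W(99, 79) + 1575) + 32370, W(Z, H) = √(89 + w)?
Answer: -294190/1152262973 + 52*√13/3456788919 ≈ -0.00025526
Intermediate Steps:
C(T, v) = 26/3 (C(T, v) = (⅔)*13 = 26/3)
p(k) = -26/3 (p(k) = -1*26/3 = -26/3)
W(Z, H) = 2*√13 (W(Z, H) = √(89 - 37) = √52 = 2*√13)
I = 33945 + 2*√13 (I = (2*√13 + 1575) + 32370 = (1575 + 2*√13) + 32370 = 33945 + 2*√13 ≈ 33952.)
p(X(8, 5))/I = -26/(3*(33945 + 2*√13))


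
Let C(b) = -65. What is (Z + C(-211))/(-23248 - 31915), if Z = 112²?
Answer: -12479/55163 ≈ -0.22622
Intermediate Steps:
Z = 12544
(Z + C(-211))/(-23248 - 31915) = (12544 - 65)/(-23248 - 31915) = 12479/(-55163) = 12479*(-1/55163) = -12479/55163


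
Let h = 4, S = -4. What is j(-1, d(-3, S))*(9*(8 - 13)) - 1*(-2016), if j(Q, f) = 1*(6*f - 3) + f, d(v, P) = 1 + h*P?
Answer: 6876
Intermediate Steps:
d(v, P) = 1 + 4*P
j(Q, f) = -3 + 7*f (j(Q, f) = 1*(-3 + 6*f) + f = (-3 + 6*f) + f = -3 + 7*f)
j(-1, d(-3, S))*(9*(8 - 13)) - 1*(-2016) = (-3 + 7*(1 + 4*(-4)))*(9*(8 - 13)) - 1*(-2016) = (-3 + 7*(1 - 16))*(9*(-5)) + 2016 = (-3 + 7*(-15))*(-45) + 2016 = (-3 - 105)*(-45) + 2016 = -108*(-45) + 2016 = 4860 + 2016 = 6876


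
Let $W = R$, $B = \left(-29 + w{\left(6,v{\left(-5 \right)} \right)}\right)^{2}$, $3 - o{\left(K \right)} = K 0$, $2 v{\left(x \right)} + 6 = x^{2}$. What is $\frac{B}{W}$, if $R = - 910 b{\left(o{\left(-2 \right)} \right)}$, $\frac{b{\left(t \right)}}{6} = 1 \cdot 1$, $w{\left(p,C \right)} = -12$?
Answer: $- \frac{1681}{5460} \approx -0.30788$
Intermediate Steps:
$v{\left(x \right)} = -3 + \frac{x^{2}}{2}$
$o{\left(K \right)} = 3$ ($o{\left(K \right)} = 3 - K 0 = 3 - 0 = 3 + 0 = 3$)
$b{\left(t \right)} = 6$ ($b{\left(t \right)} = 6 \cdot 1 \cdot 1 = 6 \cdot 1 = 6$)
$B = 1681$ ($B = \left(-29 - 12\right)^{2} = \left(-41\right)^{2} = 1681$)
$R = -5460$ ($R = \left(-910\right) 6 = -5460$)
$W = -5460$
$\frac{B}{W} = \frac{1681}{-5460} = 1681 \left(- \frac{1}{5460}\right) = - \frac{1681}{5460}$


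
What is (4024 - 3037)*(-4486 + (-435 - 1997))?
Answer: -6828066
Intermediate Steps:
(4024 - 3037)*(-4486 + (-435 - 1997)) = 987*(-4486 - 2432) = 987*(-6918) = -6828066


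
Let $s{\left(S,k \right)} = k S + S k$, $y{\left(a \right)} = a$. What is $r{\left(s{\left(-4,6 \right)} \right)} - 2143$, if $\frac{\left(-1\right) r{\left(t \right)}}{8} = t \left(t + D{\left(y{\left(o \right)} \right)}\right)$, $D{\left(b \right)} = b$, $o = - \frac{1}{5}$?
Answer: $- \frac{103259}{5} \approx -20652.0$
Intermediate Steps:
$o = - \frac{1}{5}$ ($o = \left(-1\right) \frac{1}{5} = - \frac{1}{5} \approx -0.2$)
$s{\left(S,k \right)} = 2 S k$ ($s{\left(S,k \right)} = S k + S k = 2 S k$)
$r{\left(t \right)} = - 8 t \left(- \frac{1}{5} + t\right)$ ($r{\left(t \right)} = - 8 t \left(t - \frac{1}{5}\right) = - 8 t \left(- \frac{1}{5} + t\right)$)
$r{\left(s{\left(-4,6 \right)} \right)} - 2143 = \frac{8 \cdot 2 \left(-4\right) 6 \left(1 - 5 \cdot 2 \left(-4\right) 6\right)}{5} - 2143 = \frac{8}{5} \left(-48\right) \left(1 - -240\right) - 2143 = \frac{8}{5} \left(-48\right) \left(1 + 240\right) - 2143 = \frac{8}{5} \left(-48\right) 241 - 2143 = - \frac{92544}{5} - 2143 = - \frac{103259}{5}$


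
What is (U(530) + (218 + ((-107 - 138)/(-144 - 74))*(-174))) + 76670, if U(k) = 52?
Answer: 8365145/109 ≈ 76745.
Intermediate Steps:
(U(530) + (218 + ((-107 - 138)/(-144 - 74))*(-174))) + 76670 = (52 + (218 + ((-107 - 138)/(-144 - 74))*(-174))) + 76670 = (52 + (218 - 245/(-218)*(-174))) + 76670 = (52 + (218 - 245*(-1/218)*(-174))) + 76670 = (52 + (218 + (245/218)*(-174))) + 76670 = (52 + (218 - 21315/109)) + 76670 = (52 + 2447/109) + 76670 = 8115/109 + 76670 = 8365145/109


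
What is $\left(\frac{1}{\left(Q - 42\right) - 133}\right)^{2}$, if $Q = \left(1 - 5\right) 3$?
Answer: $\frac{1}{34969} \approx 2.8597 \cdot 10^{-5}$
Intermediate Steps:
$Q = -12$ ($Q = \left(-4\right) 3 = -12$)
$\left(\frac{1}{\left(Q - 42\right) - 133}\right)^{2} = \left(\frac{1}{\left(-12 - 42\right) - 133}\right)^{2} = \left(\frac{1}{-54 - 133}\right)^{2} = \left(\frac{1}{-187}\right)^{2} = \left(- \frac{1}{187}\right)^{2} = \frac{1}{34969}$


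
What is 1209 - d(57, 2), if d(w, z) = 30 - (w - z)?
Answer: 1234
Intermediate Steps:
d(w, z) = 30 + z - w (d(w, z) = 30 + (z - w) = 30 + z - w)
1209 - d(57, 2) = 1209 - (30 + 2 - 1*57) = 1209 - (30 + 2 - 57) = 1209 - 1*(-25) = 1209 + 25 = 1234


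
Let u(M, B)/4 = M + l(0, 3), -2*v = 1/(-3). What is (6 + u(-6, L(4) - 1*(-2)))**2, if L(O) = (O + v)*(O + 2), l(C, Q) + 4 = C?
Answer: 1156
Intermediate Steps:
v = 1/6 (v = -1/(2*(-3)) = -(-1)/(2*3) = -1/2*(-1/3) = 1/6 ≈ 0.16667)
l(C, Q) = -4 + C
L(O) = (2 + O)*(1/6 + O) (L(O) = (O + 1/6)*(O + 2) = (1/6 + O)*(2 + O) = (2 + O)*(1/6 + O))
u(M, B) = -16 + 4*M (u(M, B) = 4*(M + (-4 + 0)) = 4*(M - 4) = 4*(-4 + M) = -16 + 4*M)
(6 + u(-6, L(4) - 1*(-2)))**2 = (6 + (-16 + 4*(-6)))**2 = (6 + (-16 - 24))**2 = (6 - 40)**2 = (-34)**2 = 1156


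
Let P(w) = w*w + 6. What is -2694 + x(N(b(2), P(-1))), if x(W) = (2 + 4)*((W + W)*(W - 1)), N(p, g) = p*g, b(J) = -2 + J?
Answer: -2694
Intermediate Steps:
P(w) = 6 + w² (P(w) = w² + 6 = 6 + w²)
N(p, g) = g*p
x(W) = 12*W*(-1 + W) (x(W) = 6*((2*W)*(-1 + W)) = 6*(2*W*(-1 + W)) = 12*W*(-1 + W))
-2694 + x(N(b(2), P(-1))) = -2694 + 12*((6 + (-1)²)*(-2 + 2))*(-1 + (6 + (-1)²)*(-2 + 2)) = -2694 + 12*((6 + 1)*0)*(-1 + (6 + 1)*0) = -2694 + 12*(7*0)*(-1 + 7*0) = -2694 + 12*0*(-1 + 0) = -2694 + 12*0*(-1) = -2694 + 0 = -2694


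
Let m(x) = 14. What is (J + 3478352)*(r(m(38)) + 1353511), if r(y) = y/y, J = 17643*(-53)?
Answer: 3442350524776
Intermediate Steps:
J = -935079
r(y) = 1
(J + 3478352)*(r(m(38)) + 1353511) = (-935079 + 3478352)*(1 + 1353511) = 2543273*1353512 = 3442350524776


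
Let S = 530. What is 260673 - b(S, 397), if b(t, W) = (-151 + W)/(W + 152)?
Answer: 47703077/183 ≈ 2.6067e+5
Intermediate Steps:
b(t, W) = (-151 + W)/(152 + W)
260673 - b(S, 397) = 260673 - (-151 + 397)/(152 + 397) = 260673 - 246/549 = 260673 - 1*82/183 = 260673 - 82/183 = 47703077/183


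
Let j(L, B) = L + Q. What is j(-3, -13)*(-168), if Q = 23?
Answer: -3360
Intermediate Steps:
j(L, B) = 23 + L (j(L, B) = L + 23 = 23 + L)
j(-3, -13)*(-168) = (23 - 3)*(-168) = 20*(-168) = -3360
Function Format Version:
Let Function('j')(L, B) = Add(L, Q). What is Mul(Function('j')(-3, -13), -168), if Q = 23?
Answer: -3360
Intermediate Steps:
Function('j')(L, B) = Add(23, L) (Function('j')(L, B) = Add(L, 23) = Add(23, L))
Mul(Function('j')(-3, -13), -168) = Mul(Add(23, -3), -168) = Mul(20, -168) = -3360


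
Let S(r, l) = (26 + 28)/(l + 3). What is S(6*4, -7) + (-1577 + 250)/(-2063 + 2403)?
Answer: -5917/340 ≈ -17.403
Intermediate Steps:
S(r, l) = 54/(3 + l)
S(6*4, -7) + (-1577 + 250)/(-2063 + 2403) = 54/(3 - 7) + (-1577 + 250)/(-2063 + 2403) = 54/(-4) - 1327/340 = 54*(-1/4) - 1327*1/340 = -27/2 - 1327/340 = -5917/340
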